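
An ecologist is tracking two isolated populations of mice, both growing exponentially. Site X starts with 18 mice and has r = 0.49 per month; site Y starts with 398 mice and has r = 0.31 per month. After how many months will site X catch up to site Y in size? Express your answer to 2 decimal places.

Set 18·e^(0.49t) = 398·e^(0.31t).
e^((0.49 − 0.31)t) = 398/18 → e^(0.18·t) = 22.111.
0.18·t = ln(22.111) = 3.0961, so t = 3.0961/0.18 = 17.2.

17.20 months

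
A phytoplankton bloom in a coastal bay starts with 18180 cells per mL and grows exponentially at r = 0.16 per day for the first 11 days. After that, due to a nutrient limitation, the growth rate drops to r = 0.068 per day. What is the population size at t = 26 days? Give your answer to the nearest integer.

Phase 1: N(11) = 18180·e^(0.16×11) = 18180·e^1.76 = 105670.
Phase 2 runs for 26 − 11 = 15 days at r = 0.068.
N(26) = 105670·e^(0.068×15) = 105670·e^1.02 = 293044.

293044 cells per mL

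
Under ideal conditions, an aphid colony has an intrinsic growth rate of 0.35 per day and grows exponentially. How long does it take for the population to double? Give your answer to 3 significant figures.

Doubling time t_d = ln(2)/r = 0.6931/0.35 = 1.9804.

1.98 days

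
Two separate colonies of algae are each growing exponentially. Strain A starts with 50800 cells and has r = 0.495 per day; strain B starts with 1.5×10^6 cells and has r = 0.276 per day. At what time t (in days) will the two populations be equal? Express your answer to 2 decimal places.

Set 50800·e^(0.495t) = 1.5×10^6·e^(0.276t).
e^((0.495 − 0.276)t) = 1.5×10^6/50800 → e^(0.219·t) = 29.528.
0.219·t = ln(29.528) = 3.3853, so t = 3.3853/0.219 = 15.458.

15.46 days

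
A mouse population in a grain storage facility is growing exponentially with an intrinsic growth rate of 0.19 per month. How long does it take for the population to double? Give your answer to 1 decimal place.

3.6 months

Doubling time t_d = ln(2)/r = 0.6931/0.19 = 3.6481.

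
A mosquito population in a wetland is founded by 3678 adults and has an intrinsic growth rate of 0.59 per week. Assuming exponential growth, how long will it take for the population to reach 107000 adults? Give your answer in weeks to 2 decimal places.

5.71 weeks

Set N₀·e^(rt) = 107000: e^(0.59·t) = 107000/3678 = 29.092.
0.59·t = ln(29.092) = 3.3705, so t = 3.3705/0.59 = 5.7126.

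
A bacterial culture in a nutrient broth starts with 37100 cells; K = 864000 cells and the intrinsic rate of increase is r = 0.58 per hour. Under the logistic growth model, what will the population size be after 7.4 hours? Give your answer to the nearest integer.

A = (K − N₀)/N₀ = (864000 − 37100)/37100 = 22.288.
N(t) = K/(1 + A·e^(−rt)) = 864000/(1 + 22.288×e^(−0.58×7.4)).
e^(−4.292) = 0.013678; denominator = 1 + 22.288×0.013678 = 1.3049.
N = 864000/1.3049 = 662145.

662145 cells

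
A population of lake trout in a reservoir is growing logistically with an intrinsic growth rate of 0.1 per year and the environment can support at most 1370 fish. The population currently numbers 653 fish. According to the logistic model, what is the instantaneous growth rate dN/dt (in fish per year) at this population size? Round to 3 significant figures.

34.2 fish per year

dN/dt = rN(1 − N/K) = 0.1 × 653 × (1 − 653/1370).
1 − 653/1370 = 0.52336; dN/dt = 0.1 × 653 × 0.52336 = 34.175.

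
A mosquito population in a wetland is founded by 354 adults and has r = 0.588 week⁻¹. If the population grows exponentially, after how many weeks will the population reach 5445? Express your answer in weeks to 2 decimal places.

Set N₀·e^(rt) = 5445: e^(0.588·t) = 5445/354 = 15.381.
0.588·t = ln(15.381) = 2.7332, so t = 2.7332/0.588 = 4.6482.

4.65 weeks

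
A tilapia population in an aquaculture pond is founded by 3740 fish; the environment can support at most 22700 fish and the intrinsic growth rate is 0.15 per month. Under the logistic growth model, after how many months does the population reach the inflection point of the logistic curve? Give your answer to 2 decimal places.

Logistic growth is fastest at N = K/2 = 11350.
A = (K − N₀)/N₀ = 5.0695. Set K/(1 + A·e^(−rt)) = K/2 → A·e^(−rt) = 1.
e^(−0.15t) = 1/5.0695 = 0.197257, so t = ln(5.0695)/0.15 = 1.6232/0.15 = 10.822.

10.82 months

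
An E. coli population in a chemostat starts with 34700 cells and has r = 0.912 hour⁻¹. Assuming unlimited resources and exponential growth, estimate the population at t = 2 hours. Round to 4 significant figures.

N(t) = N₀·e^(rt) = 34700 × e^(0.912×2) = 34700 × e^1.824.
e^1.824 ≈ 6.1966, so N ≈ 34700 × 6.1966 = 215022.

215000 cells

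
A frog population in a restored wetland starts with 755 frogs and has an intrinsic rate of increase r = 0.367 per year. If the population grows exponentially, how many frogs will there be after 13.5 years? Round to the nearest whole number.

N(t) = N₀·e^(rt) = 755 × e^(0.367×13.5) = 755 × e^4.954.
e^4.954 ≈ 141.81, so N ≈ 755 × 141.81 = 107068.

107068 frogs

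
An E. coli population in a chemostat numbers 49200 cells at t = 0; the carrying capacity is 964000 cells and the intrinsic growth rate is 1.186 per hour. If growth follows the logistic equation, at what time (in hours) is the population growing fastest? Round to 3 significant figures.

Logistic growth is fastest at N = K/2 = 482000.
A = (K − N₀)/N₀ = 18.593. Set K/(1 + A·e^(−rt)) = K/2 → A·e^(−rt) = 1.
e^(−1.186t) = 1/18.593 = 0.0537822, so t = ln(18.593)/1.186 = 2.9228/1.186 = 2.4644.

2.46 hours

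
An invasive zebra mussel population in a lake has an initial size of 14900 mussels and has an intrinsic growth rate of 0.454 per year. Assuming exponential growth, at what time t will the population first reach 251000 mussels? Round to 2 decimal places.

Set N₀·e^(rt) = 251000: e^(0.454·t) = 251000/14900 = 16.846.
0.454·t = ln(16.846) = 2.8241, so t = 2.8241/0.454 = 6.2205.

6.22 years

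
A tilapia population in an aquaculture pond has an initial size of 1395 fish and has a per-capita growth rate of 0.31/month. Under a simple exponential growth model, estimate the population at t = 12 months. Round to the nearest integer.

N(t) = N₀·e^(rt) = 1395 × e^(0.31×12) = 1395 × e^3.72.
e^3.72 ≈ 41.264, so N ≈ 1395 × 41.264 = 57563.8.

57564 fish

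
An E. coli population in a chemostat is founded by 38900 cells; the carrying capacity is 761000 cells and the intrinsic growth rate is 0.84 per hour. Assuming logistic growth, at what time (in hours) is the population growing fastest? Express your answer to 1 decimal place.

3.5 hours

Logistic growth is fastest at N = K/2 = 380500.
A = (K − N₀)/N₀ = 18.563. Set K/(1 + A·e^(−rt)) = K/2 → A·e^(−rt) = 1.
e^(−0.84t) = 1/18.563 = 0.0538707, so t = ln(18.563)/0.84 = 2.9212/0.84 = 3.4776.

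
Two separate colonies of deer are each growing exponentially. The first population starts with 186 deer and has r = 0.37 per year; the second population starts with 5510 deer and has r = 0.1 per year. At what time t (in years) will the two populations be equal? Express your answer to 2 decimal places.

Set 186·e^(0.37t) = 5510·e^(0.1t).
e^((0.37 − 0.1)t) = 5510/186 → e^(0.27·t) = 29.624.
0.27·t = ln(29.624) = 3.3886, so t = 3.3886/0.27 = 12.55.

12.55 years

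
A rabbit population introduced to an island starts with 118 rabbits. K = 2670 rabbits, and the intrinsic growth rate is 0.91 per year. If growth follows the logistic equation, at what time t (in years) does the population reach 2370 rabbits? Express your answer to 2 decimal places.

5.65 years

A = (K − N₀)/N₀ = (2670 − 118)/118 = 21.627.
Solve 2670/(1 + 21.627·e^(−0.91t)) = 2370: 1 + 21.627·e^(−0.91t) = 1.1266, so e^(−0.91t) = 0.00585294.
−0.91·t = ln(0.00585294) = -5.1408, so t = 5.1408/0.91 = 5.6492.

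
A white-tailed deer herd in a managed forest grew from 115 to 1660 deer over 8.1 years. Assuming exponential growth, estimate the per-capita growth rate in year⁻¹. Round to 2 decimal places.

0.33 per year

From N(t) = N₀·e^(rt): e^(r·8.1) = 1660/115 = 14.435.
r·8.1 = ln(14.435) = 2.6696, so r = 2.6696/8.1 = 0.32959.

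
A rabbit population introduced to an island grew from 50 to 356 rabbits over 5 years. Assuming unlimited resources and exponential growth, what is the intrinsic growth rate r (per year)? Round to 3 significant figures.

0.393 per year

From N(t) = N₀·e^(rt): e^(r·5) = 356/50 = 7.12.
r·5 = ln(7.12) = 1.9629, so r = 1.9629/5 = 0.39258.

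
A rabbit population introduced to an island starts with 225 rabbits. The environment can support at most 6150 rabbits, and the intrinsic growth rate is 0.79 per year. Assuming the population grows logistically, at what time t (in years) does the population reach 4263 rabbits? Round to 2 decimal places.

5.17 years

A = (K − N₀)/N₀ = (6150 − 225)/225 = 26.333.
Solve 6150/(1 + 26.333·e^(−0.79t)) = 4263: 1 + 26.333·e^(−0.79t) = 1.4426, so e^(−0.79t) = 0.0168093.
−0.79·t = ln(0.0168093) = -4.0858, so t = 4.0858/0.79 = 5.1719.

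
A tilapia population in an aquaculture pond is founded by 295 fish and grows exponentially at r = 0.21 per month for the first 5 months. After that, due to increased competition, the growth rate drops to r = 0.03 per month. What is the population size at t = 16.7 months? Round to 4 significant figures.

Phase 1: N(5) = 295·e^(0.21×5) = 295·e^1.05 = 843.007.
Phase 2 runs for 16.7 − 5 = 11.7 months at r = 0.03.
N(16.7) = 843.007·e^(0.03×11.7) = 843.007·e^0.351 = 1197.48.

1197 fish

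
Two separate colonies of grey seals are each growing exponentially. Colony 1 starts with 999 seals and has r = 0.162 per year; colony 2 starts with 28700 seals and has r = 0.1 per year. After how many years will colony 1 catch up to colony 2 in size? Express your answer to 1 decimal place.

54.2 years

Set 999·e^(0.162t) = 28700·e^(0.1t).
e^((0.162 − 0.1)t) = 28700/999 → e^(0.062·t) = 28.729.
0.062·t = ln(28.729) = 3.3579, so t = 3.3579/0.062 = 54.16.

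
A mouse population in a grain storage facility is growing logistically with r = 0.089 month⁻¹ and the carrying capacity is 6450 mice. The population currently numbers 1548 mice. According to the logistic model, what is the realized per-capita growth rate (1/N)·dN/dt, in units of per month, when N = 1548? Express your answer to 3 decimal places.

(1/N)·dN/dt = r(1 − N/K) = 0.089 × (1 − 1548/6450).
= 0.089 × 0.76 = 0.06764.

0.068 per month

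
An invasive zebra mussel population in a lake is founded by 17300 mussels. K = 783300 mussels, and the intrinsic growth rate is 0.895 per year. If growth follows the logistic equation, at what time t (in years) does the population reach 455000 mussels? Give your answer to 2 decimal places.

4.60 years

A = (K − N₀)/N₀ = (783300 − 17300)/17300 = 44.277.
Solve 783300/(1 + 44.277·e^(−0.895t)) = 455000: 1 + 44.277·e^(−0.895t) = 1.7215, so e^(−0.895t) = 0.0162958.
−0.895·t = ln(0.0162958) = -4.1168, so t = 4.1168/0.895 = 4.5998.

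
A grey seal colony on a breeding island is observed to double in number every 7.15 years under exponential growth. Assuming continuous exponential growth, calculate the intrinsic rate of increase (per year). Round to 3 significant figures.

r = ln(2)/t_d = 0.6931/7.15 = 0.096944.

0.0969 per year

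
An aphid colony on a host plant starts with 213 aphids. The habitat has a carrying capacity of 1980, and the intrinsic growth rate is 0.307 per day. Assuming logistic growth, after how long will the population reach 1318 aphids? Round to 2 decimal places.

A = (K − N₀)/N₀ = (1980 − 213)/213 = 8.2958.
Solve 1980/(1 + 8.2958·e^(−0.307t)) = 1318: 1 + 8.2958·e^(−0.307t) = 1.5023, so e^(−0.307t) = 0.060546.
−0.307·t = ln(0.060546) = -2.8044, so t = 2.8044/0.307 = 9.1347.

9.13 days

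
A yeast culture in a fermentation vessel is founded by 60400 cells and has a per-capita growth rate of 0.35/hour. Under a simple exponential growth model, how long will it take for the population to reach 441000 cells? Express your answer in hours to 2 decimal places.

5.68 hours

Set N₀·e^(rt) = 441000: e^(0.35·t) = 441000/60400 = 7.3013.
0.35·t = ln(7.3013) = 1.9881, so t = 1.9881/0.35 = 5.6802.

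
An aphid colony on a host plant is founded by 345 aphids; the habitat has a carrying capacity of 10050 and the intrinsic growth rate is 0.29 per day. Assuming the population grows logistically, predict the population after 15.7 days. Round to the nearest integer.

A = (K − N₀)/N₀ = (10050 − 345)/345 = 28.13.
N(t) = K/(1 + A·e^(−rt)) = 10050/(1 + 28.13×e^(−0.29×15.7)).
e^(−4.553) = 0.010536; denominator = 1 + 28.13×0.010536 = 1.2964.
N = 10050/1.2964 = 7752.42.

7752 aphids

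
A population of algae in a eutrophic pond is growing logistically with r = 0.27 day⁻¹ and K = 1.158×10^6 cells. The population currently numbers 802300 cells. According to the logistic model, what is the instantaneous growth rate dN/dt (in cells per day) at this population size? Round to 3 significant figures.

dN/dt = rN(1 − N/K) = 0.27 × 802300 × (1 − 802300/1.158×10^6).
1 − 802300/1.158×10^6 = 0.30717; dN/dt = 0.27 × 802300 × 0.30717 = 66539.

66500 cells per day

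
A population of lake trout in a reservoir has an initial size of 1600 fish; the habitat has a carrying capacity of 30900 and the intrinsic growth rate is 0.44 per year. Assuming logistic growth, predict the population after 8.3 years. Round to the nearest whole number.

20949 fish

A = (K − N₀)/N₀ = (30900 − 1600)/1600 = 18.312.
N(t) = K/(1 + A·e^(−rt)) = 30900/(1 + 18.312×e^(−0.44×8.3)).
e^(−3.652) = 0.025939; denominator = 1 + 18.312×0.025939 = 1.475.
N = 30900/1.475 = 20949.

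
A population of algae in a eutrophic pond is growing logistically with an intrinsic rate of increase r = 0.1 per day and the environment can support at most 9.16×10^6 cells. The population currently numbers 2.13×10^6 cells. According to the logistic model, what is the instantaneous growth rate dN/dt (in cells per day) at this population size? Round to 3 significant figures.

163000 cells per day

dN/dt = rN(1 − N/K) = 0.1 × 2.13×10^6 × (1 − 2.13×10^6/9.16×10^6).
1 − 2.13×10^6/9.16×10^6 = 0.76747; dN/dt = 0.1 × 2.13×10^6 × 0.76747 = 1.63471×10^5.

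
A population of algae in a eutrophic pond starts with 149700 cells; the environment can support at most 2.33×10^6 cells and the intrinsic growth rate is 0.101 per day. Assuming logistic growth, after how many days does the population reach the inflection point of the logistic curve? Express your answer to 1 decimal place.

Logistic growth is fastest at N = K/2 = 1.165×10^6.
A = (K − N₀)/N₀ = 14.564. Set K/(1 + A·e^(−rt)) = K/2 → A·e^(−rt) = 1.
e^(−0.101t) = 1/14.564 = 0.0686603, so t = ln(14.564)/0.101 = 2.6786/0.101 = 26.521.

26.5 days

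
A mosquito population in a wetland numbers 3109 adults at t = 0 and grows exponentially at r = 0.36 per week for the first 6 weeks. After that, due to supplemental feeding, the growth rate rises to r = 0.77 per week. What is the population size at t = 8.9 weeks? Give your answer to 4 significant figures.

Phase 1: N(6) = 3109·e^(0.36×6) = 3109·e^2.16 = 26958.6.
Phase 2 runs for 8.9 − 6 = 2.9 weeks at r = 0.77.
N(8.9) = 26958.6·e^(0.77×2.9) = 26958.6·e^2.233 = 251464.

251500 adults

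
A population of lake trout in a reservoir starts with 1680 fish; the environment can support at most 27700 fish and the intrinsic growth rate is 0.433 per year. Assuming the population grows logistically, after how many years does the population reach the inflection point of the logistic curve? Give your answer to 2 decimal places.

Logistic growth is fastest at N = K/2 = 13850.
A = (K − N₀)/N₀ = 15.488. Set K/(1 + A·e^(−rt)) = K/2 → A·e^(−rt) = 1.
e^(−0.433t) = 1/15.488 = 0.0645657, so t = ln(15.488)/0.433 = 2.7401/0.433 = 6.3281.

6.33 years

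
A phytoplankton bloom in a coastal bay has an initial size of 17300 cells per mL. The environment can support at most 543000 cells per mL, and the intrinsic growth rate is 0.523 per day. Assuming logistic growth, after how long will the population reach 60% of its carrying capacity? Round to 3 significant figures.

A = (K − N₀)/N₀ = (543000 − 17300)/17300 = 30.387.
Solve 543000/(1 + 30.387·e^(−0.523t)) = 325800: 1 + 30.387·e^(−0.523t) = 1.6667, so e^(−0.523t) = 0.021939.
−0.523·t = ln(0.021939) = -3.8195, so t = 3.8195/0.523 = 7.303.

7.30 days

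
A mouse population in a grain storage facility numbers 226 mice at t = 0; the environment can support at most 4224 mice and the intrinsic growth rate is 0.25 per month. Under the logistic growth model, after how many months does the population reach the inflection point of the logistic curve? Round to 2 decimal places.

11.49 months

Logistic growth is fastest at N = K/2 = 2112.
A = (K − N₀)/N₀ = 17.69. Set K/(1 + A·e^(−rt)) = K/2 → A·e^(−rt) = 1.
e^(−0.25t) = 1/17.69 = 0.0565283, so t = ln(17.69)/0.25 = 2.873/0.25 = 11.492.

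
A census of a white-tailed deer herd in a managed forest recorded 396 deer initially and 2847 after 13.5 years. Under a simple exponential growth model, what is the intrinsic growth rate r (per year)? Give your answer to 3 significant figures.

0.146 per year

From N(t) = N₀·e^(rt): e^(r·13.5) = 2847/396 = 7.1894.
r·13.5 = ln(7.1894) = 1.9726, so r = 1.9726/13.5 = 0.14612.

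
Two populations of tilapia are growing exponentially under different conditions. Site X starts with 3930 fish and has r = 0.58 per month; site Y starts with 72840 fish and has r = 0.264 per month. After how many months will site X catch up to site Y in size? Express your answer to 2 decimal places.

9.24 months

Set 3930·e^(0.58t) = 72840·e^(0.264t).
e^((0.58 − 0.264)t) = 72840/3930 → e^(0.316·t) = 18.534.
0.316·t = ln(18.534) = 2.9196, so t = 2.9196/0.316 = 9.2393.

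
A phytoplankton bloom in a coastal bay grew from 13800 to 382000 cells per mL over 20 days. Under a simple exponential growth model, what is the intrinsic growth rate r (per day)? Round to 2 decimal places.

0.17 per day

From N(t) = N₀·e^(rt): e^(r·20) = 382000/13800 = 27.681.
r·20 = ln(27.681) = 3.3208, so r = 3.3208/20 = 0.16604.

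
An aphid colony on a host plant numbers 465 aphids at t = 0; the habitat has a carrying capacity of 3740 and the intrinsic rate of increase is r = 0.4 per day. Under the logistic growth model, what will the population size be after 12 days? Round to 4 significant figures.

A = (K − N₀)/N₀ = (3740 − 465)/465 = 7.043.
N(t) = K/(1 + A·e^(−rt)) = 3740/(1 + 7.043×e^(−0.4×12)).
e^(−4.8) = 0.0082297; denominator = 1 + 7.043×0.0082297 = 1.058.
N = 3740/1.058 = 3535.1.

3535 aphids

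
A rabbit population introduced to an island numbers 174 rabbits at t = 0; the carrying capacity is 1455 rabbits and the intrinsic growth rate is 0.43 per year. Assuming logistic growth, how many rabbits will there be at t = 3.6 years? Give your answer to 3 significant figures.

567 rabbits

A = (K − N₀)/N₀ = (1455 − 174)/174 = 7.3621.
N(t) = K/(1 + A·e^(−rt)) = 1455/(1 + 7.3621×e^(−0.43×3.6)).
e^(−1.548) = 0.21267; denominator = 1 + 7.3621×0.21267 = 2.5657.
N = 1455/2.5657 = 567.094.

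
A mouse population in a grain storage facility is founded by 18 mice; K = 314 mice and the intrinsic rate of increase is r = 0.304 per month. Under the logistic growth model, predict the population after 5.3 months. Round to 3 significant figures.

A = (K − N₀)/N₀ = (314 − 18)/18 = 16.444.
N(t) = K/(1 + A·e^(−rt)) = 314/(1 + 16.444×e^(−0.304×5.3)).
e^(−1.611) = 0.19965; denominator = 1 + 16.444×0.19965 = 4.2831.
N = 314/4.2831 = 73.3114.

73.3 mice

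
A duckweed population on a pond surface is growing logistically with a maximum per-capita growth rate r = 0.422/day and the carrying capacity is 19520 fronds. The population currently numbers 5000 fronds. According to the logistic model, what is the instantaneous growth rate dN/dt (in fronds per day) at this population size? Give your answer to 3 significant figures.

dN/dt = rN(1 − N/K) = 0.422 × 5000 × (1 − 5000/19520).
1 − 5000/19520 = 0.74385; dN/dt = 0.422 × 5000 × 0.74385 = 1569.5.

1570 fronds per day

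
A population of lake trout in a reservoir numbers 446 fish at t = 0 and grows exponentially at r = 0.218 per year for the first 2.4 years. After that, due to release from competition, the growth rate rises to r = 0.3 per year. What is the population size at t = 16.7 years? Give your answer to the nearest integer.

Phase 1: N(2.4) = 446·e^(0.218×2.4) = 446·e^0.5232 = 752.589.
Phase 2 runs for 16.7 − 2.4 = 14.3 years at r = 0.3.
N(16.7) = 752.589·e^(0.3×14.3) = 752.589·e^4.29 = 54913.7.

54914 fish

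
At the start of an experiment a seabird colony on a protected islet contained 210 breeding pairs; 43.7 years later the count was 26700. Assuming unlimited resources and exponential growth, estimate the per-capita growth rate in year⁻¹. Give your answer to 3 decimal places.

From N(t) = N₀·e^(rt): e^(r·43.7) = 26700/210 = 127.14.
r·43.7 = ln(127.14) = 4.8453, so r = 4.8453/43.7 = 0.11088.

0.111 per year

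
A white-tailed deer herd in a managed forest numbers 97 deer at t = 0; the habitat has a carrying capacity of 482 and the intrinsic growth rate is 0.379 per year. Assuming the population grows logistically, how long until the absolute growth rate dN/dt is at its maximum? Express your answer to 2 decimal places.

Logistic growth is fastest at N = K/2 = 241.
A = (K − N₀)/N₀ = 3.9691. Set K/(1 + A·e^(−rt)) = K/2 → A·e^(−rt) = 1.
e^(−0.379t) = 1/3.9691 = 0.251948, so t = ln(3.9691)/0.379 = 1.3785/0.379 = 3.6373.

3.64 years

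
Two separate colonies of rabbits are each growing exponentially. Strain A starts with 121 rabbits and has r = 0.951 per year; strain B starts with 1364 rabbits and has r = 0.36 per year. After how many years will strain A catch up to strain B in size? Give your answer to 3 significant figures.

4.10 years

Set 121·e^(0.951t) = 1364·e^(0.36t).
e^((0.951 − 0.36)t) = 1364/121 → e^(0.591·t) = 11.273.
0.591·t = ln(11.273) = 2.4224, so t = 2.4224/0.591 = 4.0988.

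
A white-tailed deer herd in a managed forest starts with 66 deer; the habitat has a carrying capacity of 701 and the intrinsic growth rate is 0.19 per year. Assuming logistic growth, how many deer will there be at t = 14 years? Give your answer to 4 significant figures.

419.0 deer

A = (K − N₀)/N₀ = (701 − 66)/66 = 9.6212.
N(t) = K/(1 + A·e^(−rt)) = 701/(1 + 9.6212×e^(−0.19×14)).
e^(−2.66) = 0.069948; denominator = 1 + 9.6212×0.069948 = 1.673.
N = 701/1.673 = 419.011.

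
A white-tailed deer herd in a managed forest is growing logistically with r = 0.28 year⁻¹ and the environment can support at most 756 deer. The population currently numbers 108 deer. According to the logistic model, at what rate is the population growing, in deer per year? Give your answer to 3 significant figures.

25.9 deer per year

dN/dt = rN(1 − N/K) = 0.28 × 108 × (1 − 108/756).
1 − 108/756 = 0.85714; dN/dt = 0.28 × 108 × 0.85714 = 25.92.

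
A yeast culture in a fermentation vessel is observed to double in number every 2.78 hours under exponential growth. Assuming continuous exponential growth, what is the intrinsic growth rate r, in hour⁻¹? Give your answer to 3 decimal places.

0.249 per hour

r = ln(2)/t_d = 0.6931/2.78 = 0.24933.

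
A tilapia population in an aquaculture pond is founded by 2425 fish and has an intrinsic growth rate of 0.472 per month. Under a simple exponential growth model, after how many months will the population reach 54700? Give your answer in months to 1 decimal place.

Set N₀·e^(rt) = 54700: e^(0.472·t) = 54700/2425 = 22.557.
0.472·t = ln(22.557) = 3.116, so t = 3.116/0.472 = 6.6018.

6.6 months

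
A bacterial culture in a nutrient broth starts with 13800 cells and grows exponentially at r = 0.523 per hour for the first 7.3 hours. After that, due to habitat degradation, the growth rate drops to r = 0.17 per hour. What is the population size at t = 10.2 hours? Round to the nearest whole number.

1028204 cells

Phase 1: N(7.3) = 13800·e^(0.523×7.3) = 13800·e^3.818 = 628018.
Phase 2 runs for 10.2 − 7.3 = 2.9 hours at r = 0.17.
N(10.2) = 628018·e^(0.17×2.9) = 628018·e^0.493 = 1.028204×10^6.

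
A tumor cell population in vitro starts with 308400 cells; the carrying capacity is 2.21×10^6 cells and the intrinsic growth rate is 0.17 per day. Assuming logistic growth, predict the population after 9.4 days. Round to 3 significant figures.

A = (K − N₀)/N₀ = (2.21×10^6 − 308400)/308400 = 6.166.
N(t) = K/(1 + A·e^(−rt)) = 2.21×10^6/(1 + 6.166×e^(−0.17×9.4)).
e^(−1.598) = 0.2023; denominator = 1 + 6.166×0.2023 = 2.2474.
N = 2.21×10^6/2.2474 = 983363.

983000 cells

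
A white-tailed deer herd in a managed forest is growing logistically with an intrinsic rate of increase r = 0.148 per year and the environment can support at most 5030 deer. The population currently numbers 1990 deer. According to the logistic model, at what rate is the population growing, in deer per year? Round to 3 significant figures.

dN/dt = rN(1 − N/K) = 0.148 × 1990 × (1 − 1990/5030).
1 − 1990/5030 = 0.60437; dN/dt = 0.148 × 1990 × 0.60437 = 178.

178 deer per year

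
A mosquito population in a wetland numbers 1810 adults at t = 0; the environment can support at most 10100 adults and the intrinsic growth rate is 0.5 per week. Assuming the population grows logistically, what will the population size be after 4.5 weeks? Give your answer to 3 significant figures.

A = (K − N₀)/N₀ = (10100 − 1810)/1810 = 4.5801.
N(t) = K/(1 + A·e^(−rt)) = 10100/(1 + 4.5801×e^(−0.5×4.5)).
e^(−2.25) = 0.1054; denominator = 1 + 4.5801×0.1054 = 1.4827.
N = 10100/1.4827 = 6811.71.

6810 adults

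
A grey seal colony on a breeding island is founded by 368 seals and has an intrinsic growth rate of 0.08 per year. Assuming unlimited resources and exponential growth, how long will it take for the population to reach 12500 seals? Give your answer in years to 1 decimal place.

Set N₀·e^(rt) = 12500: e^(0.08·t) = 12500/368 = 33.967.
0.08·t = ln(33.967) = 3.5254, so t = 3.5254/0.08 = 44.068.

44.1 years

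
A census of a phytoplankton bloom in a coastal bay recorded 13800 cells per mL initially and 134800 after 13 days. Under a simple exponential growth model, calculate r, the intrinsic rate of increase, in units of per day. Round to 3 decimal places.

0.175 per day

From N(t) = N₀·e^(rt): e^(r·13) = 134800/13800 = 9.7681.
r·13 = ln(9.7681) = 2.2791, so r = 2.2791/13 = 0.17532.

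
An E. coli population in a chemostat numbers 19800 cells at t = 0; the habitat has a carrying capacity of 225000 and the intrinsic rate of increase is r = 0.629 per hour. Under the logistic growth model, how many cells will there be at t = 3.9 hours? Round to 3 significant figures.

A = (K − N₀)/N₀ = (225000 − 19800)/19800 = 10.364.
N(t) = K/(1 + A·e^(−rt)) = 225000/(1 + 10.364×e^(−0.629×3.9)).
e^(−2.453) = 0.086026; denominator = 1 + 10.364×0.086026 = 1.8915.
N = 225000/1.8915 = 118950.

119000 cells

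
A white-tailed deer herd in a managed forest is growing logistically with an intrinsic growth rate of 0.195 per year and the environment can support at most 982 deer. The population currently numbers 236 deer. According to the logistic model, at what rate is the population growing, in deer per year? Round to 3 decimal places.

34.960 deer per year

dN/dt = rN(1 − N/K) = 0.195 × 236 × (1 − 236/982).
1 − 236/982 = 0.75967; dN/dt = 0.195 × 236 × 0.75967 = 34.96.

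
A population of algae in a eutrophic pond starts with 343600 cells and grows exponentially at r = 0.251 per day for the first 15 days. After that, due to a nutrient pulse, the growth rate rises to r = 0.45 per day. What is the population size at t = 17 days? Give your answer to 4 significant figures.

36480000 cells

Phase 1: N(15) = 343600·e^(0.251×15) = 343600·e^3.765 = 1.483105×10^7.
Phase 2 runs for 17 − 15 = 2 days at r = 0.45.
N(17) = 1.483105×10^7·e^(0.45×2) = 1.483105×10^7·e^0.9 = 3.64785×10^7.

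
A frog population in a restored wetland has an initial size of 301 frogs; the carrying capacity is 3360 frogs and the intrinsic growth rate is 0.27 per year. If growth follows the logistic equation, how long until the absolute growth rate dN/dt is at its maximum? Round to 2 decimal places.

Logistic growth is fastest at N = K/2 = 1680.
A = (K − N₀)/N₀ = 10.163. Set K/(1 + A·e^(−rt)) = K/2 → A·e^(−rt) = 1.
e^(−0.27t) = 1/10.163 = 0.0983982, so t = ln(10.163)/0.27 = 2.3187/0.27 = 8.5879.

8.59 years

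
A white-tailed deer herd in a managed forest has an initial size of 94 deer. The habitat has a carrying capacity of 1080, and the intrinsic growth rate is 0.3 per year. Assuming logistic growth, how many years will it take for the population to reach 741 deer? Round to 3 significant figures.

A = (K − N₀)/N₀ = (1080 − 94)/94 = 10.489.
Solve 1080/(1 + 10.489·e^(−0.3t)) = 741: 1 + 10.489·e^(−0.3t) = 1.4575, so e^(−0.3t) = 0.0436147.
−0.3·t = ln(0.0436147) = -3.1324, so t = 3.1324/0.3 = 10.441.

10.4 years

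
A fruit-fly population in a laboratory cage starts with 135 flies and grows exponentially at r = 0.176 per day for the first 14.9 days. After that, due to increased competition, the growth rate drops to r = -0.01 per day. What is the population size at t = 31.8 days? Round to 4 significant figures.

1570 flies

Phase 1: N(14.9) = 135·e^(0.176×14.9) = 135·e^2.622 = 1858.78.
Phase 2 runs for 31.8 − 14.9 = 16.9 days at r = -0.01.
N(31.8) = 1858.78·e^(-0.01×16.9) = 1858.78·e^-0.169 = 1569.75.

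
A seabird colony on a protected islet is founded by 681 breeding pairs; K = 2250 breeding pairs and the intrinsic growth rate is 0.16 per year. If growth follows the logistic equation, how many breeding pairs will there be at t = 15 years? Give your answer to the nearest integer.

A = (K − N₀)/N₀ = (2250 − 681)/681 = 2.304.
N(t) = K/(1 + A·e^(−rt)) = 2250/(1 + 2.304×e^(−0.16×15)).
e^(−2.4) = 0.090718; denominator = 1 + 2.304×0.090718 = 1.209.
N = 2250/1.209 = 1861.03.

1861 breeding pairs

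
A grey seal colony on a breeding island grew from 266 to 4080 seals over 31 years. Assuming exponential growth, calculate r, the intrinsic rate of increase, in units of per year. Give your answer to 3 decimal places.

0.088 per year

From N(t) = N₀·e^(rt): e^(r·31) = 4080/266 = 15.338.
r·31 = ln(15.338) = 2.7304, so r = 2.7304/31 = 0.088076.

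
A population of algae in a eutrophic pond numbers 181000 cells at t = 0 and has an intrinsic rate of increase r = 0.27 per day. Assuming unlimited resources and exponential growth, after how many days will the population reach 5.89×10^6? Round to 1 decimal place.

Set N₀·e^(rt) = 5.89×10^6: e^(0.27·t) = 5.89×10^6/181000 = 32.541.
0.27·t = ln(32.541) = 3.4825, so t = 3.4825/0.27 = 12.898.

12.9 days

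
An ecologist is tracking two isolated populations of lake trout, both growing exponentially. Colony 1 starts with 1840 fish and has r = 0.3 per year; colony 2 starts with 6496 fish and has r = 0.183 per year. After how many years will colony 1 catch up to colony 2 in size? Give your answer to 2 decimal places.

Set 1840·e^(0.3t) = 6496·e^(0.183t).
e^((0.3 − 0.183)t) = 6496/1840 → e^(0.117·t) = 3.5304.
0.117·t = ln(3.5304) = 1.2614, so t = 1.2614/0.117 = 10.781.

10.78 years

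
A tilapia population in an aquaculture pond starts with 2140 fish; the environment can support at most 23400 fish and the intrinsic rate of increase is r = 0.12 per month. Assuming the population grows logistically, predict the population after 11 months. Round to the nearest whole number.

A = (K − N₀)/N₀ = (23400 − 2140)/2140 = 9.9346.
N(t) = K/(1 + A·e^(−rt)) = 23400/(1 + 9.9346×e^(−0.12×11)).
e^(−1.32) = 0.26714; denominator = 1 + 9.9346×0.26714 = 3.6539.
N = 23400/3.6539 = 6404.16.

6404 fish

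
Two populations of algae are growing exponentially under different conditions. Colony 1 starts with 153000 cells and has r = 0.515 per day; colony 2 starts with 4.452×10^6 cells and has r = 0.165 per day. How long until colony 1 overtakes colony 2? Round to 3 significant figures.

9.63 days

Set 153000·e^(0.515t) = 4.452×10^6·e^(0.165t).
e^((0.515 − 0.165)t) = 4.452×10^6/153000 → e^(0.35·t) = 29.098.
0.35·t = ln(29.098) = 3.3707, so t = 3.3707/0.35 = 9.6305.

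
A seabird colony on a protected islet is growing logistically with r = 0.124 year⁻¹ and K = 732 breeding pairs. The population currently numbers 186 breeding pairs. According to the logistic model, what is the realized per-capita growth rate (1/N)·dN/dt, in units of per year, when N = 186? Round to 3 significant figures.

0.0925 per year

(1/N)·dN/dt = r(1 − N/K) = 0.124 × (1 − 186/732).
= 0.124 × 0.7459 = 0.092492.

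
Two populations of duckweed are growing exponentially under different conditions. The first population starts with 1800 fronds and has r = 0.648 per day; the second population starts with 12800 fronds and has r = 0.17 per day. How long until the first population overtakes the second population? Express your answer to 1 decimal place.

4.1 days

Set 1800·e^(0.648t) = 12800·e^(0.17t).
e^((0.648 − 0.17)t) = 12800/1800 → e^(0.478·t) = 7.1111.
0.478·t = ln(7.1111) = 1.9617, so t = 1.9617/0.478 = 4.1039.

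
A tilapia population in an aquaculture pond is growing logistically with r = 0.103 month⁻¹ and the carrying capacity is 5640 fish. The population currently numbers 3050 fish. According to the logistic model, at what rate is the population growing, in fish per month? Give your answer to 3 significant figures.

dN/dt = rN(1 − N/K) = 0.103 × 3050 × (1 − 3050/5640).
1 − 3050/5640 = 0.45922; dN/dt = 0.103 × 3050 × 0.45922 = 144.26.

144 fish per month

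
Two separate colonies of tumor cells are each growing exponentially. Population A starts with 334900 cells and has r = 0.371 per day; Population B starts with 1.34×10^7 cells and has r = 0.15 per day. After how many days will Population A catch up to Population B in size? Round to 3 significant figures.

16.7 days

Set 334900·e^(0.371t) = 1.34×10^7·e^(0.15t).
e^((0.371 − 0.15)t) = 1.34×10^7/334900 → e^(0.221·t) = 40.012.
0.221·t = ln(40.012) = 3.6892, so t = 3.6892/0.221 = 16.693.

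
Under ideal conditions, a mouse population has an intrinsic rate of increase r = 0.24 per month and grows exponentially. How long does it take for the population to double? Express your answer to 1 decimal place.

Doubling time t_d = ln(2)/r = 0.6931/0.24 = 2.8881.

2.9 months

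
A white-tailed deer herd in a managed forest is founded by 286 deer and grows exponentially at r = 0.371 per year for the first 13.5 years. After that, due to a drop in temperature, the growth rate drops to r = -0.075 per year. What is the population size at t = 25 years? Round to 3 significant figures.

Phase 1: N(13.5) = 286·e^(0.371×13.5) = 286·e^5.008 = 42808.5.
Phase 2 runs for 25 − 13.5 = 11.5 years at r = -0.075.
N(25) = 42808.5·e^(-0.075×11.5) = 42808.5·e^-0.8625 = 18069.7.

18100 deer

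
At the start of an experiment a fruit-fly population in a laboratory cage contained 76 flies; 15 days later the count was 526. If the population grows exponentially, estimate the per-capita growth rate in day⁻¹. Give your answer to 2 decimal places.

0.13 per day

From N(t) = N₀·e^(rt): e^(r·15) = 526/76 = 6.9211.
r·15 = ln(6.9211) = 1.9346, so r = 1.9346/15 = 0.12897.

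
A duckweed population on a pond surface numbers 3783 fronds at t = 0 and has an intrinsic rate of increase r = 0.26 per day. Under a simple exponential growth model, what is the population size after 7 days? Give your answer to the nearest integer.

23348 fronds

N(t) = N₀·e^(rt) = 3783 × e^(0.26×7) = 3783 × e^1.82.
e^1.82 ≈ 6.1719, so N ≈ 3783 × 6.1719 = 23348.1.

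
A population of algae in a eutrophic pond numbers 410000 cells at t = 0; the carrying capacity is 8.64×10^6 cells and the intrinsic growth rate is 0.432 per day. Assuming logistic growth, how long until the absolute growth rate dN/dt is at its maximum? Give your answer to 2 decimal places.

Logistic growth is fastest at N = K/2 = 4.32×10^6.
A = (K − N₀)/N₀ = 20.073. Set K/(1 + A·e^(−rt)) = K/2 → A·e^(−rt) = 1.
e^(−0.432t) = 1/20.073 = 0.0498177, so t = ln(20.073)/0.432 = 2.9994/0.432 = 6.943.

6.94 days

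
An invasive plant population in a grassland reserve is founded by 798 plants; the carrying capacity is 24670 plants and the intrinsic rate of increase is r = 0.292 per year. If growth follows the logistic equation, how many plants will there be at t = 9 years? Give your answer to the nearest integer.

A = (K − N₀)/N₀ = (24670 − 798)/798 = 29.915.
N(t) = K/(1 + A·e^(−rt)) = 24670/(1 + 29.915×e^(−0.292×9)).
e^(−2.628) = 0.072223; denominator = 1 + 29.915×0.072223 = 3.1605.
N = 24670/3.1605 = 7805.66.

7806 plants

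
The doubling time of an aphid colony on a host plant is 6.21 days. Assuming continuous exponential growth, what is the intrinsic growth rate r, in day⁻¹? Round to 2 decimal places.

r = ln(2)/t_d = 0.6931/6.21 = 0.11162.

0.11 per day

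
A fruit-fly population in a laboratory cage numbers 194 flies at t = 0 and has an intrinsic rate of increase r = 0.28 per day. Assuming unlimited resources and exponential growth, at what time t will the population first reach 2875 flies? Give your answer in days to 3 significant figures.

Set N₀·e^(rt) = 2875: e^(0.28·t) = 2875/194 = 14.82.
0.28·t = ln(14.82) = 2.6959, so t = 2.6959/0.28 = 9.6284.

9.63 days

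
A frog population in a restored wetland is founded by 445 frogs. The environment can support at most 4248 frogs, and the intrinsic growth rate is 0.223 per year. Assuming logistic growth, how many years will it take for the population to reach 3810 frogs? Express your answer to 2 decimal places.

A = (K − N₀)/N₀ = (4248 − 445)/445 = 8.5461.
Solve 4248/(1 + 8.5461·e^(−0.223t)) = 3810: 1 + 8.5461·e^(−0.223t) = 1.115, so e^(−0.223t) = 0.0134519.
−0.223·t = ln(0.0134519) = -4.3086, so t = 4.3086/0.223 = 19.321.

19.32 years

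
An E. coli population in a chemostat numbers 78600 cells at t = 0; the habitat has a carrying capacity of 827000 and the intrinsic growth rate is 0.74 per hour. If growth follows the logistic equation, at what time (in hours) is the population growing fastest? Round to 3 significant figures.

Logistic growth is fastest at N = K/2 = 413500.
A = (K − N₀)/N₀ = 9.5216. Set K/(1 + A·e^(−rt)) = K/2 → A·e^(−rt) = 1.
e^(−0.74t) = 1/9.5216 = 0.105024, so t = ln(9.5216)/0.74 = 2.2536/0.74 = 3.0454.

3.05 hours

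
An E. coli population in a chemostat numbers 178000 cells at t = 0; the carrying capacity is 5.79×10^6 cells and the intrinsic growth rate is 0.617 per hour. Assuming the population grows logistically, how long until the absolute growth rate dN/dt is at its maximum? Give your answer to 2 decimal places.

Logistic growth is fastest at N = K/2 = 2.895×10^6.
A = (K − N₀)/N₀ = 31.528. Set K/(1 + A·e^(−rt)) = K/2 → A·e^(−rt) = 1.
e^(−0.617t) = 1/31.528 = 0.0317177, so t = ln(31.528)/0.617 = 3.4509/0.617 = 5.593.

5.59 hours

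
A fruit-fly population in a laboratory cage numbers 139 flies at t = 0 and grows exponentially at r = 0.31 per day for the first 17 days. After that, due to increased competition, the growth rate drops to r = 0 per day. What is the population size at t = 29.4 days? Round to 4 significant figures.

Phase 1: N(17) = 139·e^(0.31×17) = 139·e^5.27 = 27023.8.
Phase 2 runs for 29.4 − 17 = 12.4 days at r = 0.
N(29.4) = 27023.8·e^(0×12.4) = 27023.8·e^-0 = 27023.8.

27020 flies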